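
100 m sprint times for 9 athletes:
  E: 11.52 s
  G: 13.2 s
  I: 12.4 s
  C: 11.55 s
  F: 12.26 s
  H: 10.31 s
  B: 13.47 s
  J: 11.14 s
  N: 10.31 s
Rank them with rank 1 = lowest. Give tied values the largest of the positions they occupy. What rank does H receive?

2

Sorted (ascending): 10.31, 10.31, 11.14, 11.52, 11.55, 12.26, 12.4, 13.2, 13.47
The 2 values of 10.31 occupy positions 1–2 → each gets rank 2.
H has value 10.31 s → rank 2.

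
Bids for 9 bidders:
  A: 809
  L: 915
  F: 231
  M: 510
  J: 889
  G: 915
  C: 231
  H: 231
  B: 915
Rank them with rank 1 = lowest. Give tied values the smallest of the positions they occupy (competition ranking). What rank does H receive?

1

Sorted (ascending): 231, 231, 231, 510, 809, 889, 915, 915, 915
The 3 values of 231 occupy positions 1–3 → each gets rank 1.
The 3 values of 915 occupy positions 7–9 → each gets rank 7.
H has value 231 → rank 1.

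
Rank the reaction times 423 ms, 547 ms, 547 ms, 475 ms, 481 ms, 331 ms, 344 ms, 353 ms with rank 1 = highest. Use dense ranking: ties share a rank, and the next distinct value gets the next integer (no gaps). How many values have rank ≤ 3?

Sorted (descending): 547, 547, 481, 475, 423, 353, 344, 331
The 2 values of 547 share dense rank 1.
Remaining distinct values take the next consecutive integers.
Ranks ≤ 3: {1, 1, 2, 3} → 4 values.

4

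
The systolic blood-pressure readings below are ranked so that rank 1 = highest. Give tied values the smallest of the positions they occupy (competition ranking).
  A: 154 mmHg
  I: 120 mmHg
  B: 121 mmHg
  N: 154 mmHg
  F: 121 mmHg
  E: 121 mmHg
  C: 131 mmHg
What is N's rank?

1

Sorted (descending): 154, 154, 131, 121, 121, 121, 120
The 2 values of 154 occupy positions 1–2 → each gets rank 1.
The 3 values of 121 occupy positions 4–6 → each gets rank 4.
N has value 154 mmHg → rank 1.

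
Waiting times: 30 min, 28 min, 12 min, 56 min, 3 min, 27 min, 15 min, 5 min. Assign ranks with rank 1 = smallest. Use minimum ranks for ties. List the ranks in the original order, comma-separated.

7, 6, 3, 8, 1, 5, 4, 2

Sorted (ascending): 3, 5, 12, 15, 27, 28, 30, 56
No ties — each value takes its position as its rank.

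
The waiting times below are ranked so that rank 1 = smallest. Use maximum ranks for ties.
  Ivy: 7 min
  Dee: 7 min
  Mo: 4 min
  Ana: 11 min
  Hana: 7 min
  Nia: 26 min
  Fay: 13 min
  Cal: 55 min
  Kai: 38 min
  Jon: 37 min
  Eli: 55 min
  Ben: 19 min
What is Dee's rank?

Sorted (ascending): 4, 7, 7, 7, 11, 13, 19, 26, 37, 38, 55, 55
The 3 values of 7 occupy positions 2–4 → each gets rank 4.
The 2 values of 55 occupy positions 11–12 → each gets rank 12.
Dee has value 7 min → rank 4.

4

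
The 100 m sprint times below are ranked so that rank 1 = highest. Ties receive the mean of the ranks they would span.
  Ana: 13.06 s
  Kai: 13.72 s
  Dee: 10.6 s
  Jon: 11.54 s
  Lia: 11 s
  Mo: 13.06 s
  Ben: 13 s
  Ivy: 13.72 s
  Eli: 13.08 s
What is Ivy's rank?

Sorted (descending): 13.72, 13.72, 13.08, 13.06, 13.06, 13, 11.54, 11, 10.6
The 2 values of 13.72 occupy positions 1–2 → average rank (1+2)/2 = 1.5.
The 2 values of 13.06 occupy positions 4–5 → average rank (4+5)/2 = 4.5.
Ivy has value 13.72 s → rank 1.5.

1.5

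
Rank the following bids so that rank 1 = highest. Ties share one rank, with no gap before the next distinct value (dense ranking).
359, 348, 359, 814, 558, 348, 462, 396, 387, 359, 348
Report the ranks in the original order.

6, 7, 6, 1, 2, 7, 3, 4, 5, 6, 7

Sorted (descending): 814, 558, 462, 396, 387, 359, 359, 359, 348, 348, 348
The 3 values of 359 share dense rank 6.
The 3 values of 348 share dense rank 7.
Remaining distinct values take the next consecutive integers.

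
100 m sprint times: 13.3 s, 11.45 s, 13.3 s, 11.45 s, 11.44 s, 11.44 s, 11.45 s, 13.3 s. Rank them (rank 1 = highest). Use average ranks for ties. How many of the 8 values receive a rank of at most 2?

3

Sorted (descending): 13.3, 13.3, 13.3, 11.45, 11.45, 11.45, 11.44, 11.44
The 3 values of 13.3 occupy positions 1–3 → average rank 2.
The 3 values of 11.45 occupy positions 4–6 → average rank 5.
The 2 values of 11.44 occupy positions 7–8 → average rank (7+8)/2 = 7.5.
Ranks ≤ 2: {2, 2, 2} → 3 values.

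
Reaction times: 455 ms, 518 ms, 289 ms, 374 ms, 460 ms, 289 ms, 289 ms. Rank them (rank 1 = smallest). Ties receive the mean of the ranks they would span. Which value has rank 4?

374

Sorted (ascending): 289, 289, 289, 374, 455, 460, 518
The 3 values of 289 occupy positions 1–3 → average rank 2.
Rank 4 → value 374.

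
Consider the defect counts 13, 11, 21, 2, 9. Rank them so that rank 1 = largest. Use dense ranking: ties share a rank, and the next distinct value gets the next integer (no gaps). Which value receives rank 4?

Sorted (descending): 21, 13, 11, 9, 2
No ties — each value takes its position as its rank.
Rank 4 → value 9.

9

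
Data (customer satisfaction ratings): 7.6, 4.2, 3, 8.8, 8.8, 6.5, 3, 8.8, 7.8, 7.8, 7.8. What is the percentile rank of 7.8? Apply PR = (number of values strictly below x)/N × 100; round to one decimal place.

N = 11.
Strictly below 7.8: 5. Equal to 7.8: 3.
PR = 5/11 × 100 = 45.5

45.5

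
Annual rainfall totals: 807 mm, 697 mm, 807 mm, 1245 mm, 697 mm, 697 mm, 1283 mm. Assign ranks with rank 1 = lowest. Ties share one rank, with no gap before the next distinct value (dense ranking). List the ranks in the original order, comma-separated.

2, 1, 2, 3, 1, 1, 4

Sorted (ascending): 697, 697, 697, 807, 807, 1245, 1283
The 3 values of 697 share dense rank 1.
The 2 values of 807 share dense rank 2.
Remaining distinct values take the next consecutive integers.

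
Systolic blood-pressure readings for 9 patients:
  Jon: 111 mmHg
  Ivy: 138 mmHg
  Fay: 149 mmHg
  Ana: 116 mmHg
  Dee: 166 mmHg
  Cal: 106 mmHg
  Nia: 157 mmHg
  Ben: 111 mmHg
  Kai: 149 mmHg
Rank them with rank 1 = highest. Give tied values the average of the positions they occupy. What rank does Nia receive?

2

Sorted (descending): 166, 157, 149, 149, 138, 116, 111, 111, 106
The 2 values of 149 occupy positions 3–4 → average rank (3+4)/2 = 3.5.
The 2 values of 111 occupy positions 7–8 → average rank (7+8)/2 = 7.5.
Nia has value 157 mmHg → rank 2.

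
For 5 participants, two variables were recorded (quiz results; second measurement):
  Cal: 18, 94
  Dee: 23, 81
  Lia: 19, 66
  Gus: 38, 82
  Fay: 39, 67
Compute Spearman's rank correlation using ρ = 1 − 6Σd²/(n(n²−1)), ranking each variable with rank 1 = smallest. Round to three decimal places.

-0.300

Ranks of variable 1: 1, 3, 2, 4, 5
Ranks of variable 2: 5, 3, 1, 4, 2
d = r₁ − r₂: -4, 0, 1, 0, 3
d²: 16, 0, 1, 0, 9; Σd² = 26
ρ = 1 − 6·26/(5·24) = 1 − 156/120 = -0.300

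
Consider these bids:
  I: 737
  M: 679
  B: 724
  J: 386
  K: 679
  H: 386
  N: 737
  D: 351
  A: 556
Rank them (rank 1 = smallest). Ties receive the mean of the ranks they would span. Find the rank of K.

5.5

Sorted (ascending): 351, 386, 386, 556, 679, 679, 724, 737, 737
The 2 values of 386 occupy positions 2–3 → average rank (2+3)/2 = 2.5.
The 2 values of 679 occupy positions 5–6 → average rank (5+6)/2 = 5.5.
The 2 values of 737 occupy positions 8–9 → average rank (8+9)/2 = 8.5.
K has value 679 → rank 5.5.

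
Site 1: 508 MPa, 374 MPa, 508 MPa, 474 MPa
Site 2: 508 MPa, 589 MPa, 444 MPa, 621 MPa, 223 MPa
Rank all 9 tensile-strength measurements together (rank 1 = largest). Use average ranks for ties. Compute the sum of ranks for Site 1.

22

Sorted (descending): 621, 589, 508, 508, 508, 474, 444, 374, 223
The 3 values of 508 occupy positions 3–5 → average rank 4.
Site 1 values → pooled ranks: 508→4, 374→8, 508→4, 474→6
Rank sum = 4 + 8 + 4 + 6 = 22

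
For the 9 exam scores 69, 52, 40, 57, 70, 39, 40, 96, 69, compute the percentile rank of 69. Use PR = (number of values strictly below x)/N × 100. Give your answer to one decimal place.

55.6

N = 9.
Strictly below 69: 5. Equal to 69: 2.
PR = 5/9 × 100 = 55.6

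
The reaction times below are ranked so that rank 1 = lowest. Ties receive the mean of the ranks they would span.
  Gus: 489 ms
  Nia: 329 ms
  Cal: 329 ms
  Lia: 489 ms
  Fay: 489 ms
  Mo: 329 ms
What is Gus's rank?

5

Sorted (ascending): 329, 329, 329, 489, 489, 489
The 3 values of 329 occupy positions 1–3 → average rank 2.
The 3 values of 489 occupy positions 4–6 → average rank 5.
Gus has value 489 ms → rank 5.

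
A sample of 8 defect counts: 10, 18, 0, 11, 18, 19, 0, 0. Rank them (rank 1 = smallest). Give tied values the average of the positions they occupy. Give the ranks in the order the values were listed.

Sorted (ascending): 0, 0, 0, 10, 11, 18, 18, 19
The 3 values of 0 occupy positions 1–3 → average rank 2.
The 2 values of 18 occupy positions 6–7 → average rank (6+7)/2 = 6.5.

4, 6.5, 2, 5, 6.5, 8, 2, 2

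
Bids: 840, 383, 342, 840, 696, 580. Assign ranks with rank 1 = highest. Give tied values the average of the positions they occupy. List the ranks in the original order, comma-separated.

Sorted (descending): 840, 840, 696, 580, 383, 342
The 2 values of 840 occupy positions 1–2 → average rank (1+2)/2 = 1.5.

1.5, 5, 6, 1.5, 3, 4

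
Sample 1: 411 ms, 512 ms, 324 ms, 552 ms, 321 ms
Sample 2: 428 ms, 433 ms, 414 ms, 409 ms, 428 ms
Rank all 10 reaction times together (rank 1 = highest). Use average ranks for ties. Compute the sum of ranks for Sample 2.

Sorted (descending): 552, 512, 433, 428, 428, 414, 411, 409, 324, 321
The 2 values of 428 occupy positions 4–5 → average rank (4+5)/2 = 4.5.
Sample 2 values → pooled ranks: 428→4.5, 433→3, 414→6, 409→8, 428→4.5
Rank sum = 4.5 + 3 + 6 + 8 + 4.5 = 26

26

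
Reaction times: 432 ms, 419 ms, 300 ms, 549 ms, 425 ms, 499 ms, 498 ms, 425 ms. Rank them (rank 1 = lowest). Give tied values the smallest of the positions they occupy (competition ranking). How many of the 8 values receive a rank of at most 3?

4

Sorted (ascending): 300, 419, 425, 425, 432, 498, 499, 549
The 2 values of 425 occupy positions 3–4 → each gets rank 3.
Ranks ≤ 3: {1, 2, 3, 3} → 4 values.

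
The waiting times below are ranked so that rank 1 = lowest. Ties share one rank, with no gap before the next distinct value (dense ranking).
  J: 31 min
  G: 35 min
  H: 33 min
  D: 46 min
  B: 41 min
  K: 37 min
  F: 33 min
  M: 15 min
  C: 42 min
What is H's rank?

Sorted (ascending): 15, 31, 33, 33, 35, 37, 41, 42, 46
The 2 values of 33 share dense rank 3.
Remaining distinct values take the next consecutive integers.
H has value 33 min → rank 3.

3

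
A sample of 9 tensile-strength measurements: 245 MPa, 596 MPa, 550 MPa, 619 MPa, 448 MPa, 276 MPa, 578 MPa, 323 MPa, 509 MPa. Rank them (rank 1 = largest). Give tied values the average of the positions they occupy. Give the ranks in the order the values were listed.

Sorted (descending): 619, 596, 578, 550, 509, 448, 323, 276, 245
No ties — each value takes its position as its rank.

9, 2, 4, 1, 6, 8, 3, 7, 5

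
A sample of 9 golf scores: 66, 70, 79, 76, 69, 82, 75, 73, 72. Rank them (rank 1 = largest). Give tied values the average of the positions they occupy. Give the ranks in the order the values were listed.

9, 7, 2, 3, 8, 1, 4, 5, 6

Sorted (descending): 82, 79, 76, 75, 73, 72, 70, 69, 66
No ties — each value takes its position as its rank.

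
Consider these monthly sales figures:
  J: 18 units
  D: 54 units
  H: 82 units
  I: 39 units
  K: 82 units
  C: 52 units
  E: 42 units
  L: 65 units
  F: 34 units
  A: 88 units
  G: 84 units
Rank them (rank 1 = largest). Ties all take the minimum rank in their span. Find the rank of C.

7

Sorted (descending): 88, 84, 82, 82, 65, 54, 52, 42, 39, 34, 18
The 2 values of 82 occupy positions 3–4 → each gets rank 3.
C has value 52 units → rank 7.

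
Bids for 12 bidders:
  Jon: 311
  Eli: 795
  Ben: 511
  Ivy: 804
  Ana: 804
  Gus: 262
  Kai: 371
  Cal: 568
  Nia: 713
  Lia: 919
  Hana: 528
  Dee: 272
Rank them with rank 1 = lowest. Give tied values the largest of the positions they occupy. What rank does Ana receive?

11

Sorted (ascending): 262, 272, 311, 371, 511, 528, 568, 713, 795, 804, 804, 919
The 2 values of 804 occupy positions 10–11 → each gets rank 11.
Ana has value 804 → rank 11.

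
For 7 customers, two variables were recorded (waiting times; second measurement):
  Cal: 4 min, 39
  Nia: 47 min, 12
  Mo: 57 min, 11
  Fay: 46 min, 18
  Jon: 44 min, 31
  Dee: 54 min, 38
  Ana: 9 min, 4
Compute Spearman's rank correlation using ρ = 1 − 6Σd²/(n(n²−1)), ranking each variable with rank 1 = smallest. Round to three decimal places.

-0.250

Ranks of variable 1: 1, 5, 7, 4, 3, 6, 2
Ranks of variable 2: 7, 3, 2, 4, 5, 6, 1
d = r₁ − r₂: -6, 2, 5, 0, -2, 0, 1
d²: 36, 4, 25, 0, 4, 0, 1; Σd² = 70
ρ = 1 − 6·70/(7·48) = 1 − 420/336 = -0.250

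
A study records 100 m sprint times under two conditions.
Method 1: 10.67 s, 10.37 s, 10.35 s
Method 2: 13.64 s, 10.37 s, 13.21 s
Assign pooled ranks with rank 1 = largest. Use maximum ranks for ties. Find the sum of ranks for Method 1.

14

Sorted (descending): 13.64, 13.21, 10.67, 10.37, 10.37, 10.35
The 2 values of 10.37 occupy positions 4–5 → each gets rank 5.
Method 1 values → pooled ranks: 10.67→3, 10.37→5, 10.35→6
Rank sum = 3 + 5 + 6 = 14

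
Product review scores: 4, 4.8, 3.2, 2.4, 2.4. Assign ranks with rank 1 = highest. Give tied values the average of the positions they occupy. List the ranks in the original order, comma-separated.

2, 1, 3, 4.5, 4.5

Sorted (descending): 4.8, 4, 3.2, 2.4, 2.4
The 2 values of 2.4 occupy positions 4–5 → average rank (4+5)/2 = 4.5.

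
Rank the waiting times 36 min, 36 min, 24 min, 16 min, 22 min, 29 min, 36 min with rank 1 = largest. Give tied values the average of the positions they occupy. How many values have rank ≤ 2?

3

Sorted (descending): 36, 36, 36, 29, 24, 22, 16
The 3 values of 36 occupy positions 1–3 → average rank 2.
Ranks ≤ 2: {2, 2, 2} → 3 values.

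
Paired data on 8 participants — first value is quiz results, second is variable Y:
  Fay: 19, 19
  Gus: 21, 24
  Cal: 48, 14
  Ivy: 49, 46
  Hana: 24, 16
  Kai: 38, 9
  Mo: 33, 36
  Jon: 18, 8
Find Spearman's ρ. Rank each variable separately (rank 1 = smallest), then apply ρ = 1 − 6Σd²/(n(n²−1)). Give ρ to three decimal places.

0.357

Ranks of variable 1: 2, 3, 7, 8, 4, 6, 5, 1
Ranks of variable 2: 5, 6, 3, 8, 4, 2, 7, 1
d = r₁ − r₂: -3, -3, 4, 0, 0, 4, -2, 0
d²: 9, 9, 16, 0, 0, 16, 4, 0; Σd² = 54
ρ = 1 − 6·54/(8·63) = 1 − 324/504 = 0.357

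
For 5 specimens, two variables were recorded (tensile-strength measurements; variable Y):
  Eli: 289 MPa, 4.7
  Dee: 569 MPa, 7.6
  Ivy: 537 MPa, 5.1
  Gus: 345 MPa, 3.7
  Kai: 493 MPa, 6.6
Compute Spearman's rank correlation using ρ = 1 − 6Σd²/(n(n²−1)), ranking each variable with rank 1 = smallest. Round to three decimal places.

Ranks of variable 1: 1, 5, 4, 2, 3
Ranks of variable 2: 2, 5, 3, 1, 4
d = r₁ − r₂: -1, 0, 1, 1, -1
d²: 1, 0, 1, 1, 1; Σd² = 4
ρ = 1 − 6·4/(5·24) = 1 − 24/120 = 0.800

0.800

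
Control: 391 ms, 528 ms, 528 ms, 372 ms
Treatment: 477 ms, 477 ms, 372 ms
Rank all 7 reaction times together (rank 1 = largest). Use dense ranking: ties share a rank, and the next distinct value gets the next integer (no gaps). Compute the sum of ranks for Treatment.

8

Sorted (descending): 528, 528, 477, 477, 391, 372, 372
The 2 values of 528 share dense rank 1.
The 2 values of 477 share dense rank 2.
The 2 values of 372 share dense rank 4.
Remaining distinct values take the next consecutive integers.
Treatment values → pooled ranks: 477→2, 477→2, 372→4
Rank sum = 2 + 2 + 4 = 8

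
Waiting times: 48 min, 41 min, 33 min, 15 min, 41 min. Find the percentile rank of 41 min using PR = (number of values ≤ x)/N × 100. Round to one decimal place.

N = 5.
Strictly below 41: 2. Equal to 41: 2.
PR = 4/5 × 100 = 80.0

80.0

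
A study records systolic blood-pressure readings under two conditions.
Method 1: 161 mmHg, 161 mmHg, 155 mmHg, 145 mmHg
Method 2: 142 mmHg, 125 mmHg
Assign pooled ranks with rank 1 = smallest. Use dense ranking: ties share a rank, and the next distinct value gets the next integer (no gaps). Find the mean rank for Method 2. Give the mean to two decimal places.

1.50

Sorted (ascending): 125, 142, 145, 155, 161, 161
The 2 values of 161 share dense rank 5.
Remaining distinct values take the next consecutive integers.
Method 2 values → pooled ranks: 142→2, 125→1
Mean rank = (2 + 1) / 2 = 1.50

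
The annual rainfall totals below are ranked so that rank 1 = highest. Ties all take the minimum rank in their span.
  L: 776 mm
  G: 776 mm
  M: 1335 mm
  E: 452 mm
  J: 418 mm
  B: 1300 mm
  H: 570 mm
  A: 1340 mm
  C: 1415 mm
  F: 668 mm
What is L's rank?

Sorted (descending): 1415, 1340, 1335, 1300, 776, 776, 668, 570, 452, 418
The 2 values of 776 occupy positions 5–6 → each gets rank 5.
L has value 776 mm → rank 5.

5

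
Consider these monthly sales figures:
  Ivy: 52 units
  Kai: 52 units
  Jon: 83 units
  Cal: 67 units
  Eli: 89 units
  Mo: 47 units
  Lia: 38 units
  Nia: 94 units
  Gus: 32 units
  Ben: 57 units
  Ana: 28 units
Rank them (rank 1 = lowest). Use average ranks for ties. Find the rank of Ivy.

Sorted (ascending): 28, 32, 38, 47, 52, 52, 57, 67, 83, 89, 94
The 2 values of 52 occupy positions 5–6 → average rank (5+6)/2 = 5.5.
Ivy has value 52 units → rank 5.5.

5.5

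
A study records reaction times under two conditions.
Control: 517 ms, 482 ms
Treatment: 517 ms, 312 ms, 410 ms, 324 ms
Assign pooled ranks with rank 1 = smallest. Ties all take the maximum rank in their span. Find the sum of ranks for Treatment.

Sorted (ascending): 312, 324, 410, 482, 517, 517
The 2 values of 517 occupy positions 5–6 → each gets rank 6.
Treatment values → pooled ranks: 517→6, 312→1, 410→3, 324→2
Rank sum = 6 + 1 + 3 + 2 = 12

12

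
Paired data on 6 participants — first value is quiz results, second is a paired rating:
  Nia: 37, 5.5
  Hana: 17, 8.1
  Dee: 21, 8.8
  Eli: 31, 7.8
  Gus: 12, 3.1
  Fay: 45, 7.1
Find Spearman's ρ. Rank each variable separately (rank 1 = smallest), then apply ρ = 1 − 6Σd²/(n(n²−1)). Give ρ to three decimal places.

-0.029

Ranks of variable 1: 5, 2, 3, 4, 1, 6
Ranks of variable 2: 2, 5, 6, 4, 1, 3
d = r₁ − r₂: 3, -3, -3, 0, 0, 3
d²: 9, 9, 9, 0, 0, 9; Σd² = 36
ρ = 1 − 6·36/(6·35) = 1 − 216/210 = -0.029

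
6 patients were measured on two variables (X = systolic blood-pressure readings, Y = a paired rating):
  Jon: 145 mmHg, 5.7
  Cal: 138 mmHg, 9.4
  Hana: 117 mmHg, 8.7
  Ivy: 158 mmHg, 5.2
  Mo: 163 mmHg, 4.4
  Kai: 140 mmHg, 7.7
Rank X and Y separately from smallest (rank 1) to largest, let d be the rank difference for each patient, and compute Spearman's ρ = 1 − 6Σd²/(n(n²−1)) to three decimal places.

Ranks of variable 1: 4, 2, 1, 5, 6, 3
Ranks of variable 2: 3, 6, 5, 2, 1, 4
d = r₁ − r₂: 1, -4, -4, 3, 5, -1
d²: 1, 16, 16, 9, 25, 1; Σd² = 68
ρ = 1 − 6·68/(6·35) = 1 − 408/210 = -0.943

-0.943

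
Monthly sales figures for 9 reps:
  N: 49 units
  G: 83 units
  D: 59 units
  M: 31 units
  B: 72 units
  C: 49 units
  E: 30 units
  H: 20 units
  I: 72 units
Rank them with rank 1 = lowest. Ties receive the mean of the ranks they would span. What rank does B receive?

Sorted (ascending): 20, 30, 31, 49, 49, 59, 72, 72, 83
The 2 values of 49 occupy positions 4–5 → average rank (4+5)/2 = 4.5.
The 2 values of 72 occupy positions 7–8 → average rank (7+8)/2 = 7.5.
B has value 72 units → rank 7.5.

7.5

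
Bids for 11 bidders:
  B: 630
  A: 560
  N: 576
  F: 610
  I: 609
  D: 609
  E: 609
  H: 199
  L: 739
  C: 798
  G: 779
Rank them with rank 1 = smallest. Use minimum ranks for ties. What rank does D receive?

4

Sorted (ascending): 199, 560, 576, 609, 609, 609, 610, 630, 739, 779, 798
The 3 values of 609 occupy positions 4–6 → each gets rank 4.
D has value 609 → rank 4.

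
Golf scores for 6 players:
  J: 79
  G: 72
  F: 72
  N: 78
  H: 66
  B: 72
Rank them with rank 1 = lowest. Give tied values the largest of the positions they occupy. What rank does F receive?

Sorted (ascending): 66, 72, 72, 72, 78, 79
The 3 values of 72 occupy positions 2–4 → each gets rank 4.
F has value 72 → rank 4.

4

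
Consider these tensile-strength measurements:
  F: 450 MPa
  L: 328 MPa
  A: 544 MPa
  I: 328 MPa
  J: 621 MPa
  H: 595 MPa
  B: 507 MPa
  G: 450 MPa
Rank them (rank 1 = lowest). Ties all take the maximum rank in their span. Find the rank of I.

2

Sorted (ascending): 328, 328, 450, 450, 507, 544, 595, 621
The 2 values of 328 occupy positions 1–2 → each gets rank 2.
The 2 values of 450 occupy positions 3–4 → each gets rank 4.
I has value 328 MPa → rank 2.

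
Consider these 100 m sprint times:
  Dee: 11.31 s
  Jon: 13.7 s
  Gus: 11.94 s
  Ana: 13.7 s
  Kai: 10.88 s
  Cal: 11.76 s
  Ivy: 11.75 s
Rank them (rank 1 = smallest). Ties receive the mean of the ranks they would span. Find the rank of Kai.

1

Sorted (ascending): 10.88, 11.31, 11.75, 11.76, 11.94, 13.7, 13.7
The 2 values of 13.7 occupy positions 6–7 → average rank (6+7)/2 = 6.5.
Kai has value 10.88 s → rank 1.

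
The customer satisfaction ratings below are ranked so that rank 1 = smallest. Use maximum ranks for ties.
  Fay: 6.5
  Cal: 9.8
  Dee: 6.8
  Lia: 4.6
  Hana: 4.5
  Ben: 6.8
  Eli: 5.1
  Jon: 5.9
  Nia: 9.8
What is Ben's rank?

Sorted (ascending): 4.5, 4.6, 5.1, 5.9, 6.5, 6.8, 6.8, 9.8, 9.8
The 2 values of 6.8 occupy positions 6–7 → each gets rank 7.
The 2 values of 9.8 occupy positions 8–9 → each gets rank 9.
Ben has value 6.8 → rank 7.

7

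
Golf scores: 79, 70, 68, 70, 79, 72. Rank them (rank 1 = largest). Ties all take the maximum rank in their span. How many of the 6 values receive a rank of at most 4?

Sorted (descending): 79, 79, 72, 70, 70, 68
The 2 values of 79 occupy positions 1–2 → each gets rank 2.
The 2 values of 70 occupy positions 4–5 → each gets rank 5.
Ranks ≤ 4: {2, 2, 3} → 3 values.

3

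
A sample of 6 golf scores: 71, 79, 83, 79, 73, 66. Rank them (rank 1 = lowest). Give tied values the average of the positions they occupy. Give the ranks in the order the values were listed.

2, 4.5, 6, 4.5, 3, 1

Sorted (ascending): 66, 71, 73, 79, 79, 83
The 2 values of 79 occupy positions 4–5 → average rank (4+5)/2 = 4.5.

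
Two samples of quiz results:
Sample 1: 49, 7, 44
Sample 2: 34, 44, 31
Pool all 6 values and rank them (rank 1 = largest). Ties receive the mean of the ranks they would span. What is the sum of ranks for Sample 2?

Sorted (descending): 49, 44, 44, 34, 31, 7
The 2 values of 44 occupy positions 2–3 → average rank (2+3)/2 = 2.5.
Sample 2 values → pooled ranks: 34→4, 44→2.5, 31→5
Rank sum = 4 + 2.5 + 5 = 11.5

11.5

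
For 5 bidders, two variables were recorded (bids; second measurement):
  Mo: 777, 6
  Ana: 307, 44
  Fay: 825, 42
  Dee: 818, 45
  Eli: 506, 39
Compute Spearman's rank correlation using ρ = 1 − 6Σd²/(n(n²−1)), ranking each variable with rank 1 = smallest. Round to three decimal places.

0.100

Ranks of variable 1: 3, 1, 5, 4, 2
Ranks of variable 2: 1, 4, 3, 5, 2
d = r₁ − r₂: 2, -3, 2, -1, 0
d²: 4, 9, 4, 1, 0; Σd² = 18
ρ = 1 − 6·18/(5·24) = 1 − 108/120 = 0.100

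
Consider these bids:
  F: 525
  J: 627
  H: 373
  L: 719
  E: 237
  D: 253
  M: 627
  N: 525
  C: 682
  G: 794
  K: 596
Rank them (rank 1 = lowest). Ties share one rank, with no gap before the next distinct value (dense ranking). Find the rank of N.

Sorted (ascending): 237, 253, 373, 525, 525, 596, 627, 627, 682, 719, 794
The 2 values of 525 share dense rank 4.
The 2 values of 627 share dense rank 6.
Remaining distinct values take the next consecutive integers.
N has value 525 → rank 4.

4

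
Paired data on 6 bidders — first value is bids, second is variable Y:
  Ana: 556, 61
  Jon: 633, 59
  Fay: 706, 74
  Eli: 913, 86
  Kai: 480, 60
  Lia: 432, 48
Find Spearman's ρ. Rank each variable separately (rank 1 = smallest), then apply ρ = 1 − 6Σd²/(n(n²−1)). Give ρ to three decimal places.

Ranks of variable 1: 3, 4, 5, 6, 2, 1
Ranks of variable 2: 4, 2, 5, 6, 3, 1
d = r₁ − r₂: -1, 2, 0, 0, -1, 0
d²: 1, 4, 0, 0, 1, 0; Σd² = 6
ρ = 1 − 6·6/(6·35) = 1 − 36/210 = 0.829

0.829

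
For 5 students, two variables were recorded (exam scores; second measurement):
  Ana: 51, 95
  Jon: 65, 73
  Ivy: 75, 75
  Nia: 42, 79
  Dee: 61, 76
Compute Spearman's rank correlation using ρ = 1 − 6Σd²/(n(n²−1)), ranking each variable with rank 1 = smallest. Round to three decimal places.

-0.800

Ranks of variable 1: 2, 4, 5, 1, 3
Ranks of variable 2: 5, 1, 2, 4, 3
d = r₁ − r₂: -3, 3, 3, -3, 0
d²: 9, 9, 9, 9, 0; Σd² = 36
ρ = 1 − 6·36/(5·24) = 1 − 216/120 = -0.800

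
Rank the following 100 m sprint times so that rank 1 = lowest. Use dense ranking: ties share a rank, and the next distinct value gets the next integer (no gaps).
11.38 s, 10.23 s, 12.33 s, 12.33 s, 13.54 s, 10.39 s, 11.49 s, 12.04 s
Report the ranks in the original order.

Sorted (ascending): 10.23, 10.39, 11.38, 11.49, 12.04, 12.33, 12.33, 13.54
The 2 values of 12.33 share dense rank 6.
Remaining distinct values take the next consecutive integers.

3, 1, 6, 6, 7, 2, 4, 5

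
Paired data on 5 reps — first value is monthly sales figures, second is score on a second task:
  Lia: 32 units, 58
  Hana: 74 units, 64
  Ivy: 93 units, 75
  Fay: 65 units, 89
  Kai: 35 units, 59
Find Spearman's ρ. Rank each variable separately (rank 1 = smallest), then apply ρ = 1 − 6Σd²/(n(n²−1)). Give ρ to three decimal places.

Ranks of variable 1: 1, 4, 5, 3, 2
Ranks of variable 2: 1, 3, 4, 5, 2
d = r₁ − r₂: 0, 1, 1, -2, 0
d²: 0, 1, 1, 4, 0; Σd² = 6
ρ = 1 − 6·6/(5·24) = 1 − 36/120 = 0.700

0.700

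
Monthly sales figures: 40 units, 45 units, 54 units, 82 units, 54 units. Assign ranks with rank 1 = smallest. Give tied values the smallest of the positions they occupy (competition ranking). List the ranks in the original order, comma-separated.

Sorted (ascending): 40, 45, 54, 54, 82
The 2 values of 54 occupy positions 3–4 → each gets rank 3.

1, 2, 3, 5, 3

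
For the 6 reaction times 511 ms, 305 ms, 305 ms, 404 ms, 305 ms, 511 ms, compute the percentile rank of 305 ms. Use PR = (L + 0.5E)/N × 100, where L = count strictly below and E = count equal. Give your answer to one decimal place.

25.0

N = 6.
Strictly below 305: 0. Equal to 305: 3.
PR = (0 + 0.5·3)/6 × 100 = 25.0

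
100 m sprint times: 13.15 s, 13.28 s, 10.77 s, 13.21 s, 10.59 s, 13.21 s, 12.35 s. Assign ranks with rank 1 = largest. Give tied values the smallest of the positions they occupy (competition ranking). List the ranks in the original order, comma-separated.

4, 1, 6, 2, 7, 2, 5

Sorted (descending): 13.28, 13.21, 13.21, 13.15, 12.35, 10.77, 10.59
The 2 values of 13.21 occupy positions 2–3 → each gets rank 2.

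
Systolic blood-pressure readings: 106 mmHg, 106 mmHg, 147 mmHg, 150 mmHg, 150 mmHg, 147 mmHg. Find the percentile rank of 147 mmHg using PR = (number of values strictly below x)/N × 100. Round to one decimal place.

33.3

N = 6.
Strictly below 147: 2. Equal to 147: 2.
PR = 2/6 × 100 = 33.3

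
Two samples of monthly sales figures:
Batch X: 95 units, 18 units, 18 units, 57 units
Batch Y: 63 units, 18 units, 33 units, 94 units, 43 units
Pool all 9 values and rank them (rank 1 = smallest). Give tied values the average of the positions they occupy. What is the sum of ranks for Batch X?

19

Sorted (ascending): 18, 18, 18, 33, 43, 57, 63, 94, 95
The 3 values of 18 occupy positions 1–3 → average rank 2.
Batch X values → pooled ranks: 95→9, 18→2, 18→2, 57→6
Rank sum = 9 + 2 + 2 + 6 = 19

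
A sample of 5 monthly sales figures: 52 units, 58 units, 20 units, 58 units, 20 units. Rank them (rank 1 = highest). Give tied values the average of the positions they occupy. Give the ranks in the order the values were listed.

3, 1.5, 4.5, 1.5, 4.5

Sorted (descending): 58, 58, 52, 20, 20
The 2 values of 58 occupy positions 1–2 → average rank (1+2)/2 = 1.5.
The 2 values of 20 occupy positions 4–5 → average rank (4+5)/2 = 4.5.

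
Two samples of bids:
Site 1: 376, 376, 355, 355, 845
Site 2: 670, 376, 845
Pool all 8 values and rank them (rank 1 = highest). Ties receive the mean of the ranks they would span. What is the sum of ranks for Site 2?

Sorted (descending): 845, 845, 670, 376, 376, 376, 355, 355
The 2 values of 845 occupy positions 1–2 → average rank (1+2)/2 = 1.5.
The 3 values of 376 occupy positions 4–6 → average rank 5.
The 2 values of 355 occupy positions 7–8 → average rank (7+8)/2 = 7.5.
Site 2 values → pooled ranks: 670→3, 376→5, 845→1.5
Rank sum = 3 + 5 + 1.5 = 9.5

9.5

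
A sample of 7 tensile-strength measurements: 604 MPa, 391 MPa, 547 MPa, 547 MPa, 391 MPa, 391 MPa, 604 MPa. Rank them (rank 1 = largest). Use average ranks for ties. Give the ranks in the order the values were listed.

Sorted (descending): 604, 604, 547, 547, 391, 391, 391
The 2 values of 604 occupy positions 1–2 → average rank (1+2)/2 = 1.5.
The 2 values of 547 occupy positions 3–4 → average rank (3+4)/2 = 3.5.
The 3 values of 391 occupy positions 5–7 → average rank 6.

1.5, 6, 3.5, 3.5, 6, 6, 1.5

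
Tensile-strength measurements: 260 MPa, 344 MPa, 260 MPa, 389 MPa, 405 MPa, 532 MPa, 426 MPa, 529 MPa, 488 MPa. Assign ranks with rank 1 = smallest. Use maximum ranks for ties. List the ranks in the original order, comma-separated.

2, 3, 2, 4, 5, 9, 6, 8, 7

Sorted (ascending): 260, 260, 344, 389, 405, 426, 488, 529, 532
The 2 values of 260 occupy positions 1–2 → each gets rank 2.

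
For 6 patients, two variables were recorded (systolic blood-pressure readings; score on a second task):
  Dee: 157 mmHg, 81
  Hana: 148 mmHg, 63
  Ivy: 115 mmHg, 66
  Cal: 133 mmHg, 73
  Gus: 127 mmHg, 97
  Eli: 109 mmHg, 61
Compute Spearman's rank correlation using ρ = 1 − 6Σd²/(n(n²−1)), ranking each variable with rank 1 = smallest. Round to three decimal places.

Ranks of variable 1: 6, 5, 2, 4, 3, 1
Ranks of variable 2: 5, 2, 3, 4, 6, 1
d = r₁ − r₂: 1, 3, -1, 0, -3, 0
d²: 1, 9, 1, 0, 9, 0; Σd² = 20
ρ = 1 − 6·20/(6·35) = 1 − 120/210 = 0.429

0.429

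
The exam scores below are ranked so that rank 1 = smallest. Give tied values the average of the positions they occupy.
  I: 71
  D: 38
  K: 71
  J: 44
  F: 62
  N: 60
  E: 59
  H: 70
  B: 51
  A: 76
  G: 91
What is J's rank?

Sorted (ascending): 38, 44, 51, 59, 60, 62, 70, 71, 71, 76, 91
The 2 values of 71 occupy positions 8–9 → average rank (8+9)/2 = 8.5.
J has value 44 → rank 2.

2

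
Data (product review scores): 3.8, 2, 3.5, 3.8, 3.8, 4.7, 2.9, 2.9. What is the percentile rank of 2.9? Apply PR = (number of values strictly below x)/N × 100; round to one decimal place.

N = 8.
Strictly below 2.9: 1. Equal to 2.9: 2.
PR = 1/8 × 100 = 12.5

12.5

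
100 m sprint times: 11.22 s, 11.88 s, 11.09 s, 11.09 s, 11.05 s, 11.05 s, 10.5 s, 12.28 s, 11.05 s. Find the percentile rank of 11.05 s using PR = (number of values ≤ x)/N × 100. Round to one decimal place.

44.4

N = 9.
Strictly below 11.05: 1. Equal to 11.05: 3.
PR = 4/9 × 100 = 44.4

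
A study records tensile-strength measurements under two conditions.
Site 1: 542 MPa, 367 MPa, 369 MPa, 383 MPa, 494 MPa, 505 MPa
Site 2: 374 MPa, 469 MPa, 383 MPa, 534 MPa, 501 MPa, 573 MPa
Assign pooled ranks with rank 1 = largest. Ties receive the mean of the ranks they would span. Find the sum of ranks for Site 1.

Sorted (descending): 573, 542, 534, 505, 501, 494, 469, 383, 383, 374, 369, 367
The 2 values of 383 occupy positions 8–9 → average rank (8+9)/2 = 8.5.
Site 1 values → pooled ranks: 542→2, 367→12, 369→11, 383→8.5, 494→6, 505→4
Rank sum = 2 + 12 + 11 + 8.5 + 6 + 4 = 43.5

43.5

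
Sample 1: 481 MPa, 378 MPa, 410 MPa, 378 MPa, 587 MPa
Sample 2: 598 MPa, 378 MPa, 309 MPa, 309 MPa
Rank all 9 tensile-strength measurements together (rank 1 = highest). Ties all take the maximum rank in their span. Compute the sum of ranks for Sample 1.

23

Sorted (descending): 598, 587, 481, 410, 378, 378, 378, 309, 309
The 3 values of 378 occupy positions 5–7 → each gets rank 7.
The 2 values of 309 occupy positions 8–9 → each gets rank 9.
Sample 1 values → pooled ranks: 481→3, 378→7, 410→4, 378→7, 587→2
Rank sum = 3 + 7 + 4 + 7 + 2 = 23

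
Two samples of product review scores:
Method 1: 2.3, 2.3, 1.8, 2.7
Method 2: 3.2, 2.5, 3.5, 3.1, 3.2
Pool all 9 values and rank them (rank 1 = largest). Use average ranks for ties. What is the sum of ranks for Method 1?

Sorted (descending): 3.5, 3.2, 3.2, 3.1, 2.7, 2.5, 2.3, 2.3, 1.8
The 2 values of 3.2 occupy positions 2–3 → average rank (2+3)/2 = 2.5.
The 2 values of 2.3 occupy positions 7–8 → average rank (7+8)/2 = 7.5.
Method 1 values → pooled ranks: 2.3→7.5, 2.3→7.5, 1.8→9, 2.7→5
Rank sum = 7.5 + 7.5 + 9 + 5 = 29

29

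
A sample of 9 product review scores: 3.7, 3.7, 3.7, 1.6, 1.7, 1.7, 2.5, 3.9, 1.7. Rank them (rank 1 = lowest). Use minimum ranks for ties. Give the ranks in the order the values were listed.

6, 6, 6, 1, 2, 2, 5, 9, 2

Sorted (ascending): 1.6, 1.7, 1.7, 1.7, 2.5, 3.7, 3.7, 3.7, 3.9
The 3 values of 1.7 occupy positions 2–4 → each gets rank 2.
The 3 values of 3.7 occupy positions 6–8 → each gets rank 6.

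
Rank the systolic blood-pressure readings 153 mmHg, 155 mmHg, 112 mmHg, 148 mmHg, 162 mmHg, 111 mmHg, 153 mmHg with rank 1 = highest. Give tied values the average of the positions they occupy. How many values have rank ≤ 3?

2

Sorted (descending): 162, 155, 153, 153, 148, 112, 111
The 2 values of 153 occupy positions 3–4 → average rank (3+4)/2 = 3.5.
Ranks ≤ 3: {1, 2} → 2 values.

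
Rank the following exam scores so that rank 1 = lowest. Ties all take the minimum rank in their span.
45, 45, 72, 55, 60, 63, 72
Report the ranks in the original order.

Sorted (ascending): 45, 45, 55, 60, 63, 72, 72
The 2 values of 45 occupy positions 1–2 → each gets rank 1.
The 2 values of 72 occupy positions 6–7 → each gets rank 6.

1, 1, 6, 3, 4, 5, 6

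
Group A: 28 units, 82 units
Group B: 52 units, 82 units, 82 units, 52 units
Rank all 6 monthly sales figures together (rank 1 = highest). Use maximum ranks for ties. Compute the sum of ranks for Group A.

9

Sorted (descending): 82, 82, 82, 52, 52, 28
The 3 values of 82 occupy positions 1–3 → each gets rank 3.
The 2 values of 52 occupy positions 4–5 → each gets rank 5.
Group A values → pooled ranks: 28→6, 82→3
Rank sum = 6 + 3 = 9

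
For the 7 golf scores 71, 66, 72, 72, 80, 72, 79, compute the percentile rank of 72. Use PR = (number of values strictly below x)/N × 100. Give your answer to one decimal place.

28.6

N = 7.
Strictly below 72: 2. Equal to 72: 3.
PR = 2/7 × 100 = 28.6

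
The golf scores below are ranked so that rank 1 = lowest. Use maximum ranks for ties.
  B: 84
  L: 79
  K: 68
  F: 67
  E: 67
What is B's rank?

Sorted (ascending): 67, 67, 68, 79, 84
The 2 values of 67 occupy positions 1–2 → each gets rank 2.
B has value 84 → rank 5.

5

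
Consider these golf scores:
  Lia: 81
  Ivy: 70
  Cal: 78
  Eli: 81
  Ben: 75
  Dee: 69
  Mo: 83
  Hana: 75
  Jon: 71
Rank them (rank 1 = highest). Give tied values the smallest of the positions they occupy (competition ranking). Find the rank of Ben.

5

Sorted (descending): 83, 81, 81, 78, 75, 75, 71, 70, 69
The 2 values of 81 occupy positions 2–3 → each gets rank 2.
The 2 values of 75 occupy positions 5–6 → each gets rank 5.
Ben has value 75 → rank 5.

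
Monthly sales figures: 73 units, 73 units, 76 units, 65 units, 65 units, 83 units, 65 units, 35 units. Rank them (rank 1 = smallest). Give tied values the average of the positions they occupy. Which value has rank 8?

83

Sorted (ascending): 35, 65, 65, 65, 73, 73, 76, 83
The 3 values of 65 occupy positions 2–4 → average rank 3.
The 2 values of 73 occupy positions 5–6 → average rank (5+6)/2 = 5.5.
Rank 8 → value 83.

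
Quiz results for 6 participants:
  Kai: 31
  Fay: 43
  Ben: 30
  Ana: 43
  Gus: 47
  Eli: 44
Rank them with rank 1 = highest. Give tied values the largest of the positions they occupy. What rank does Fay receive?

4

Sorted (descending): 47, 44, 43, 43, 31, 30
The 2 values of 43 occupy positions 3–4 → each gets rank 4.
Fay has value 43 → rank 4.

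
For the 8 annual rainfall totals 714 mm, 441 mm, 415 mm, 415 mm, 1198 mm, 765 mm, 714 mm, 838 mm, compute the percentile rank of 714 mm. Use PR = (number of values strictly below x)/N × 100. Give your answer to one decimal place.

37.5

N = 8.
Strictly below 714: 3. Equal to 714: 2.
PR = 3/8 × 100 = 37.5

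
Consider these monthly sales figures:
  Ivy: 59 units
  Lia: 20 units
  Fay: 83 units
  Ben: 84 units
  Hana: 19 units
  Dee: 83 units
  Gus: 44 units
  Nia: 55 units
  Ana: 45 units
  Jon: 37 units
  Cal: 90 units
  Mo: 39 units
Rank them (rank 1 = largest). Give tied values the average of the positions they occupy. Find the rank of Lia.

11

Sorted (descending): 90, 84, 83, 83, 59, 55, 45, 44, 39, 37, 20, 19
The 2 values of 83 occupy positions 3–4 → average rank (3+4)/2 = 3.5.
Lia has value 20 units → rank 11.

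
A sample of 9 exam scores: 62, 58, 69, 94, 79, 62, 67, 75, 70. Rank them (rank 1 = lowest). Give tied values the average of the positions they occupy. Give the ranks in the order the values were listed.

2.5, 1, 5, 9, 8, 2.5, 4, 7, 6

Sorted (ascending): 58, 62, 62, 67, 69, 70, 75, 79, 94
The 2 values of 62 occupy positions 2–3 → average rank (2+3)/2 = 2.5.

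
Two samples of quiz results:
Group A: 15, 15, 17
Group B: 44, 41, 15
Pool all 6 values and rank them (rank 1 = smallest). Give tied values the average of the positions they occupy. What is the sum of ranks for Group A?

8

Sorted (ascending): 15, 15, 15, 17, 41, 44
The 3 values of 15 occupy positions 1–3 → average rank 2.
Group A values → pooled ranks: 15→2, 15→2, 17→4
Rank sum = 2 + 2 + 4 = 8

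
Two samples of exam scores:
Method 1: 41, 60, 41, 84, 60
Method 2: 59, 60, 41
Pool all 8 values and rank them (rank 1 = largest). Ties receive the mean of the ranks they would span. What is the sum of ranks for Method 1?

Sorted (descending): 84, 60, 60, 60, 59, 41, 41, 41
The 3 values of 60 occupy positions 2–4 → average rank 3.
The 3 values of 41 occupy positions 6–8 → average rank 7.
Method 1 values → pooled ranks: 41→7, 60→3, 41→7, 84→1, 60→3
Rank sum = 7 + 3 + 7 + 1 + 3 = 21

21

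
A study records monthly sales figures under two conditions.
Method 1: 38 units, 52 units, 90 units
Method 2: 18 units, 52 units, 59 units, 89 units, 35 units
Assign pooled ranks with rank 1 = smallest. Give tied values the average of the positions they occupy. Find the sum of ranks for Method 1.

Sorted (ascending): 18, 35, 38, 52, 52, 59, 89, 90
The 2 values of 52 occupy positions 4–5 → average rank (4+5)/2 = 4.5.
Method 1 values → pooled ranks: 38→3, 52→4.5, 90→8
Rank sum = 3 + 4.5 + 8 = 15.5

15.5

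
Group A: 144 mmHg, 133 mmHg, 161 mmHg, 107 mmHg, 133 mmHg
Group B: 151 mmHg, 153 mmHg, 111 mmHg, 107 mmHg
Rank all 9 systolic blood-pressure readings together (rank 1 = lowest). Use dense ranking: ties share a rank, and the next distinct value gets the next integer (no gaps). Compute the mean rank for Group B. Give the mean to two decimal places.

3.50

Sorted (ascending): 107, 107, 111, 133, 133, 144, 151, 153, 161
The 2 values of 107 share dense rank 1.
The 2 values of 133 share dense rank 3.
Remaining distinct values take the next consecutive integers.
Group B values → pooled ranks: 151→5, 153→6, 111→2, 107→1
Mean rank = (5 + 6 + 2 + 1) / 4 = 3.50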